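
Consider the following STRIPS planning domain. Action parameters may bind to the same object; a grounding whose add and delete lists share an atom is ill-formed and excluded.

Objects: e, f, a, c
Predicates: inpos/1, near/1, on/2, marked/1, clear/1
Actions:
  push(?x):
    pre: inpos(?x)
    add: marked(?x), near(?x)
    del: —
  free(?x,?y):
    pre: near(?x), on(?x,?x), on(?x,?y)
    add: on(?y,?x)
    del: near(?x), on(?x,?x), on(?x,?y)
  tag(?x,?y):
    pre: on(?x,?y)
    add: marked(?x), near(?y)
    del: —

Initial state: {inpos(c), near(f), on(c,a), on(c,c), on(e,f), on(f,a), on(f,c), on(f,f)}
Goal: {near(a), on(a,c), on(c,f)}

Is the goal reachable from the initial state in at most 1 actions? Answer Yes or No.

No

1. push(c)  →  {inpos(c), marked(c), near(c), near(f), on(c,a), on(c,c), on(e,f), on(f,a), on(f,c), on(f,f)}
2. free(f,c)  →  {inpos(c), marked(c), near(c), on(c,a), on(c,c), on(c,f), on(e,f), on(f,a)}
3. free(c,a)  →  {inpos(c), marked(c), on(a,c), on(c,f), on(e,f), on(f,a)}
4. tag(f,a)  →  {inpos(c), marked(c), marked(f), near(a), on(a,c), on(c,f), on(e,f), on(f,a)}
optimal plan length = 4; 4 > 1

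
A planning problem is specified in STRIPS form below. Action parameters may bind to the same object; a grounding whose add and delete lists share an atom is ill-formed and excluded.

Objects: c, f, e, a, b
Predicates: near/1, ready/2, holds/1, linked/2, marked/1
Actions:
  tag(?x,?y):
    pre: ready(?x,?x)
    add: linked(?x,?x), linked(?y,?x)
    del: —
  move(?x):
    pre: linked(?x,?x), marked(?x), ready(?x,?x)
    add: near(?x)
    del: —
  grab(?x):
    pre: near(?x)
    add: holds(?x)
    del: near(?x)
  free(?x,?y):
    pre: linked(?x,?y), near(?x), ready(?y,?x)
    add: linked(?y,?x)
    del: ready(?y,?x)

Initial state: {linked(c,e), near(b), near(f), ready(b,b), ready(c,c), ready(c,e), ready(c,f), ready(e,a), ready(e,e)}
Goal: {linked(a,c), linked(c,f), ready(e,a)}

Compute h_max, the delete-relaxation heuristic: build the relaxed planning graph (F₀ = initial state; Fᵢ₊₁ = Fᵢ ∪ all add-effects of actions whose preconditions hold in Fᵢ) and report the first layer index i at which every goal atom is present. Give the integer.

2

F0 = init (9 atoms)
F1 = F0 ∪ {holds(b), holds(f), linked(a,b), linked(a,c), linked(a,e), linked(b,b), linked(b,c), linked(b,e), linked(c,b), linked(c,c), linked(e,b), linked(e,c), linked(e,e), linked(f,b), linked(f,c), linked(f,e)}  (25 atoms)
F2 = F1 ∪ {linked(c,f)}  (26 atoms)
goal ⊆ F2  ⇒  h_max = 2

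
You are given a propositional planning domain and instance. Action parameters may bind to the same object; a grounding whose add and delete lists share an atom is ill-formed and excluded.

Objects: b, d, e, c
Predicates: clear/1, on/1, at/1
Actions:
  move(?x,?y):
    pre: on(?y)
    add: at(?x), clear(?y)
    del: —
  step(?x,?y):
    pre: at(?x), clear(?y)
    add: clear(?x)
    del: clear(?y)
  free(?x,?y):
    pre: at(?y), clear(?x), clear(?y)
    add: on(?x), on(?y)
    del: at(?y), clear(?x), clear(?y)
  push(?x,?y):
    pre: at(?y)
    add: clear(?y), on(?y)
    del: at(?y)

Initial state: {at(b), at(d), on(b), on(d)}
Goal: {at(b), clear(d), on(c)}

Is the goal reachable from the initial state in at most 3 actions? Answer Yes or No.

Yes

1. move(c,d)  →  {at(b), at(c), at(d), clear(d), on(b), on(d)}
2. push(b,c)  →  {at(b), at(d), clear(c), clear(d), on(b), on(c), on(d)}
optimal plan length = 2; 2 ≤ 3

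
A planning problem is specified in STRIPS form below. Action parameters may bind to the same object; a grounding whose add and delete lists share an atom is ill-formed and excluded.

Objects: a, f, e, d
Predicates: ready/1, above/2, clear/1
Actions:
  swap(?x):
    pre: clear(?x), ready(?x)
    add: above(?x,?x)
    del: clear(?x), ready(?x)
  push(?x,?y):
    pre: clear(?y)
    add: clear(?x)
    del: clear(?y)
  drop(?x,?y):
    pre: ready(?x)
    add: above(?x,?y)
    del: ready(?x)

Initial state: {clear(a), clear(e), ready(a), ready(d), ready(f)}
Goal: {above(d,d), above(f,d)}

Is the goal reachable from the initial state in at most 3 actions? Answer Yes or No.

1. drop(f,d)  →  {above(f,d), clear(a), clear(e), ready(a), ready(d)}
2. drop(d,d)  →  {above(d,d), above(f,d), clear(a), clear(e), ready(a)}
optimal plan length = 2; 2 ≤ 3

Yes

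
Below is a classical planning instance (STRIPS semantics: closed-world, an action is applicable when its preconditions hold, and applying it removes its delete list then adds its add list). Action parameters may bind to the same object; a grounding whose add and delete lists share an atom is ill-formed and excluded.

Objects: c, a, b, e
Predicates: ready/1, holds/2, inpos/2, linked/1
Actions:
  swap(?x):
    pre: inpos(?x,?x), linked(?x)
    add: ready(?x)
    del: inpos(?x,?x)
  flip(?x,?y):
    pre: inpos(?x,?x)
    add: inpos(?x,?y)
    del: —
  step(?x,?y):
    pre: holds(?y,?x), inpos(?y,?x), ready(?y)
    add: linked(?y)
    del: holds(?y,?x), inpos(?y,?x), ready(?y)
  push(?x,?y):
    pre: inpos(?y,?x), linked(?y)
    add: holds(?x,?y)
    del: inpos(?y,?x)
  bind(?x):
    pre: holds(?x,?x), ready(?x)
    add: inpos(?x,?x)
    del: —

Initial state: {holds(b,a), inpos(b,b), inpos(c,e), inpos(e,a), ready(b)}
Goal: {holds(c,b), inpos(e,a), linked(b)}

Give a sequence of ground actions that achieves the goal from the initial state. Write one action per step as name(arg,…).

flip(b,c); flip(b,a); step(a,b); push(c,b)

1. flip(b,c)  →  {holds(b,a), inpos(b,b), inpos(b,c), inpos(c,e), inpos(e,a), ready(b)}
2. flip(b,a)  →  {holds(b,a), inpos(b,a), inpos(b,b), inpos(b,c), inpos(c,e), inpos(e,a), ready(b)}
3. step(a,b)  →  {inpos(b,b), inpos(b,c), inpos(c,e), inpos(e,a), linked(b)}
4. push(c,b)  →  {holds(c,b), inpos(b,b), inpos(c,e), inpos(e,a), linked(b)}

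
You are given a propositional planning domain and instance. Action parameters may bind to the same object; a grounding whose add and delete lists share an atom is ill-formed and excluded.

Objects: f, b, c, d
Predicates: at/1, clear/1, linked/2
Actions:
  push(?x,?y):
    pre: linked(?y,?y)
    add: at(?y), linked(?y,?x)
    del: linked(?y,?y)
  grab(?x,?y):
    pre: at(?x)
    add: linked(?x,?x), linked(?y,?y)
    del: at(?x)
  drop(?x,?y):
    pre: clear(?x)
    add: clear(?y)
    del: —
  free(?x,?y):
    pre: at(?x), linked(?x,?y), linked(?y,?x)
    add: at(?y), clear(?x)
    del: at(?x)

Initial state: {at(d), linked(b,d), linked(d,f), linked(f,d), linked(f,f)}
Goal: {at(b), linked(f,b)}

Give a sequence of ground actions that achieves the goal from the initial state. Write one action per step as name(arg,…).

push(b,f); grab(f,b); push(f,b)

1. push(b,f)  →  {at(d), at(f), linked(b,d), linked(d,f), linked(f,b), linked(f,d)}
2. grab(f,b)  →  {at(d), linked(b,b), linked(b,d), linked(d,f), linked(f,b), linked(f,d), linked(f,f)}
3. push(f,b)  →  {at(b), at(d), linked(b,d), linked(b,f), linked(d,f), linked(f,b), linked(f,d), linked(f,f)}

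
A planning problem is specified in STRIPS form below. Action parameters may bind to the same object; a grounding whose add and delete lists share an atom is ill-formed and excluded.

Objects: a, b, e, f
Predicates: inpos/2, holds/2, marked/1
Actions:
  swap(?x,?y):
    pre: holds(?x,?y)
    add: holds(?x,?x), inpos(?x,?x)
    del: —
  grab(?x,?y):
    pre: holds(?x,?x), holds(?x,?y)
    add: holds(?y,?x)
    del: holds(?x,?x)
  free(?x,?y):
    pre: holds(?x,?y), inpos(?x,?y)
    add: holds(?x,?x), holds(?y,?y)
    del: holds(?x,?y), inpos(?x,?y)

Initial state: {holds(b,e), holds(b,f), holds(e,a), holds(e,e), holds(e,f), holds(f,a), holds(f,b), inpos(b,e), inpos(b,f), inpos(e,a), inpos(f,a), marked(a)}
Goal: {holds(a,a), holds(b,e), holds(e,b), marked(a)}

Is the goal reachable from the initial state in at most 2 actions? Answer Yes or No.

1. swap(b,e)  →  {holds(b,b), holds(b,e), holds(b,f), holds(e,a), holds(e,e), holds(e,f), holds(f,a), holds(f,b), inpos(b,b), inpos(b,e), inpos(b,f), inpos(e,a), inpos(f,a), marked(a)}
2. grab(b,e)  →  {holds(b,e), holds(b,f), holds(e,a), holds(e,b), holds(e,e), holds(e,f), holds(f,a), holds(f,b), inpos(b,b), inpos(b,e), inpos(b,f), inpos(e,a), inpos(f,a), marked(a)}
3. free(e,a)  →  {holds(a,a), holds(b,e), holds(b,f), holds(e,b), holds(e,e), holds(e,f), holds(f,a), holds(f,b), inpos(b,b), inpos(b,e), inpos(b,f), inpos(f,a), marked(a)}
optimal plan length = 3; 3 > 2

No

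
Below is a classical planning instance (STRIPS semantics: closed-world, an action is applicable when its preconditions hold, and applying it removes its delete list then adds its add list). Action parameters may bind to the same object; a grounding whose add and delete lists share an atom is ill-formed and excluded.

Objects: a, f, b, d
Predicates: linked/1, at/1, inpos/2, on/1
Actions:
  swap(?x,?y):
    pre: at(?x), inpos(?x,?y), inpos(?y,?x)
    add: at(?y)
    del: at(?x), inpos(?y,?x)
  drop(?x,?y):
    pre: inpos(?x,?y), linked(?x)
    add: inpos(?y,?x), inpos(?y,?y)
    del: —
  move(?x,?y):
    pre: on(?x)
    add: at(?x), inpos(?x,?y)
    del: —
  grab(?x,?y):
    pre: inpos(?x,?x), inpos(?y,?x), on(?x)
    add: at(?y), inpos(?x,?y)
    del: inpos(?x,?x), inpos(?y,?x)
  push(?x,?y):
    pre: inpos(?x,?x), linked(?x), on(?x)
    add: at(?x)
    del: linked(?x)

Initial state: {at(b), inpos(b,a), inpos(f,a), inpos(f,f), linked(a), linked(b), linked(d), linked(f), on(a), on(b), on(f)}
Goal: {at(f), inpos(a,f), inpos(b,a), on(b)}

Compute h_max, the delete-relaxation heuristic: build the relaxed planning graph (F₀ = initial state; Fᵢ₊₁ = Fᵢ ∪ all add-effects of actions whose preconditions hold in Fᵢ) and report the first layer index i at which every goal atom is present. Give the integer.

F0 = init (11 atoms)
F1 = F0 ∪ {at(a), at(f), inpos(a,a), inpos(a,b), inpos(a,d), inpos(a,f), inpos(b,b), inpos(b,d), inpos(b,f), inpos(f,b), inpos(f,d)}  (22 atoms)
goal ⊆ F1  ⇒  h_max = 1

1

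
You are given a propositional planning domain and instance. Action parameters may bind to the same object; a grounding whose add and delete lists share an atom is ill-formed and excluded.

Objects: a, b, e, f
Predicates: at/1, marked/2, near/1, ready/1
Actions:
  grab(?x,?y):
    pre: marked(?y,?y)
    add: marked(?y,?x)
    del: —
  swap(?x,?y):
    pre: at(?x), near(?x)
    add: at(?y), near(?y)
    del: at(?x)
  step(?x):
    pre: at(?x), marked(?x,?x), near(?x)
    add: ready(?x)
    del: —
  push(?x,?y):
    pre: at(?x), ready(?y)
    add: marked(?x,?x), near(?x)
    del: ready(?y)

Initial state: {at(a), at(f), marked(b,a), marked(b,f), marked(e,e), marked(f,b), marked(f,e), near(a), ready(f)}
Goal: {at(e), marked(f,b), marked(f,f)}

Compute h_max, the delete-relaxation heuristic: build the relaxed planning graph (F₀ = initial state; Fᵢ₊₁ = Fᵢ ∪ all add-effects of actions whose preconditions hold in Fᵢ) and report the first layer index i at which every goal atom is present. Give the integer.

F0 = init (9 atoms)
F1 = F0 ∪ {at(b), at(e), marked(a,a), marked(e,a), marked(e,b), marked(e,f), marked(f,f), near(b), near(e), near(f)}  (19 atoms)
goal ⊆ F1  ⇒  h_max = 1

1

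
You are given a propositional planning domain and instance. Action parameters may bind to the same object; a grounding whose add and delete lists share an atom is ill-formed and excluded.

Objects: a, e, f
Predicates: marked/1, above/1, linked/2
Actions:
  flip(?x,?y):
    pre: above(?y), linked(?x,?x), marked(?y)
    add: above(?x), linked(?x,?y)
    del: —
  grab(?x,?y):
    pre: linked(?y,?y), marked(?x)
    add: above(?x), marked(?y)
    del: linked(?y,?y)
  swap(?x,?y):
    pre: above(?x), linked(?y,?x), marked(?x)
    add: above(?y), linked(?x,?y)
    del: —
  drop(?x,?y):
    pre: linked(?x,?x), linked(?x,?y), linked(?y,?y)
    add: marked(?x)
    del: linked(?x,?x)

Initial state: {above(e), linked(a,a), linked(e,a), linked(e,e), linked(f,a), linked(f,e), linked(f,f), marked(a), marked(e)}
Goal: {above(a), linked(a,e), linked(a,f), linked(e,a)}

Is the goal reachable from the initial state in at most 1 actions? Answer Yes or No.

1. flip(a,e)  →  {above(a), above(e), linked(a,a), linked(a,e), linked(e,a), linked(e,e), linked(f,a), linked(f,e), linked(f,f), marked(a), marked(e)}
2. swap(a,f)  →  {above(a), above(e), above(f), linked(a,a), linked(a,e), linked(a,f), linked(e,a), linked(e,e), linked(f,a), linked(f,e), linked(f,f), marked(a), marked(e)}
optimal plan length = 2; 2 > 1

No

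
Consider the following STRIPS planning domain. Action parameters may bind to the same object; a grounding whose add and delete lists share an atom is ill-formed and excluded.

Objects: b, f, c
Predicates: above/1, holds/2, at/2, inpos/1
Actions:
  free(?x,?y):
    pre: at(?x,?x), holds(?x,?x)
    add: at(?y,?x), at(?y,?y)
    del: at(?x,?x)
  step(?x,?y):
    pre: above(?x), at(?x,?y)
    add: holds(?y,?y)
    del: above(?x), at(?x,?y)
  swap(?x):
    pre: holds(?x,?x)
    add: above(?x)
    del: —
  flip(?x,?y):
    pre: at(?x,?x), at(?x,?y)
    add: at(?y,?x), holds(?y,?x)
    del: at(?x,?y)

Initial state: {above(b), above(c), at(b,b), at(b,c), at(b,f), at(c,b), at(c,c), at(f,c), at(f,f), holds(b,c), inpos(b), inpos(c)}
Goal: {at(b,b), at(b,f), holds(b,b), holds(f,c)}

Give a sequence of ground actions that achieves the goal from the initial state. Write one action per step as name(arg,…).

1. step(c,b)  →  {above(b), at(b,b), at(b,c), at(b,f), at(c,c), at(f,c), at(f,f), holds(b,b), holds(b,c), inpos(b), inpos(c)}
2. flip(f,c)  →  {above(b), at(b,b), at(b,c), at(b,f), at(c,c), at(c,f), at(f,f), holds(b,b), holds(b,c), holds(c,f), inpos(b), inpos(c)}
3. flip(c,f)  →  {above(b), at(b,b), at(b,c), at(b,f), at(c,c), at(f,c), at(f,f), holds(b,b), holds(b,c), holds(c,f), holds(f,c), inpos(b), inpos(c)}

step(c,b); flip(f,c); flip(c,f)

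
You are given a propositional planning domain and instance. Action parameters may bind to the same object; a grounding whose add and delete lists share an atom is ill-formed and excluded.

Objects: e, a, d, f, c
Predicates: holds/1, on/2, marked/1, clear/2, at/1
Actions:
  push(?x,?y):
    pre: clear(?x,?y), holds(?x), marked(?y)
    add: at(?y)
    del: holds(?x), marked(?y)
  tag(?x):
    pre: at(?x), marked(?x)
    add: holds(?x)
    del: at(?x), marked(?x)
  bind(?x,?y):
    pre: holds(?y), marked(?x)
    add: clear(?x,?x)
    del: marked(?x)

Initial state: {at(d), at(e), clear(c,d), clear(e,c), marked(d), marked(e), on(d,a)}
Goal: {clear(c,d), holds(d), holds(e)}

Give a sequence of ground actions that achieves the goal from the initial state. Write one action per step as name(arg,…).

1. tag(e)  →  {at(d), clear(c,d), clear(e,c), holds(e), marked(d), on(d,a)}
2. tag(d)  →  {clear(c,d), clear(e,c), holds(d), holds(e), on(d,a)}

tag(e); tag(d)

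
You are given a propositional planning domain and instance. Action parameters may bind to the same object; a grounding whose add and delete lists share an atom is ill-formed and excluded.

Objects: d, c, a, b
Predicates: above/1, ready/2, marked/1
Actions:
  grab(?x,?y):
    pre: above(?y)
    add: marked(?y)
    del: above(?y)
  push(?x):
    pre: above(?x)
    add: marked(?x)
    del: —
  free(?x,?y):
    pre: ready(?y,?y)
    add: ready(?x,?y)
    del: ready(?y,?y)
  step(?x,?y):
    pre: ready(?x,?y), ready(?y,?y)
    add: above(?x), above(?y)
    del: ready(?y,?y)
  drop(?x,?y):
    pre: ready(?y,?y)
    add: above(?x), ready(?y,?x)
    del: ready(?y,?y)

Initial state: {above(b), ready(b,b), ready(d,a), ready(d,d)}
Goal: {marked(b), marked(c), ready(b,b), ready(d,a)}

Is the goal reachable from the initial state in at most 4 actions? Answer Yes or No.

1. grab(d,b)  →  {marked(b), ready(b,b), ready(d,a), ready(d,d)}
2. drop(c,d)  →  {above(c), marked(b), ready(b,b), ready(d,a), ready(d,c)}
3. grab(d,c)  →  {marked(b), marked(c), ready(b,b), ready(d,a), ready(d,c)}
optimal plan length = 3; 3 ≤ 4

Yes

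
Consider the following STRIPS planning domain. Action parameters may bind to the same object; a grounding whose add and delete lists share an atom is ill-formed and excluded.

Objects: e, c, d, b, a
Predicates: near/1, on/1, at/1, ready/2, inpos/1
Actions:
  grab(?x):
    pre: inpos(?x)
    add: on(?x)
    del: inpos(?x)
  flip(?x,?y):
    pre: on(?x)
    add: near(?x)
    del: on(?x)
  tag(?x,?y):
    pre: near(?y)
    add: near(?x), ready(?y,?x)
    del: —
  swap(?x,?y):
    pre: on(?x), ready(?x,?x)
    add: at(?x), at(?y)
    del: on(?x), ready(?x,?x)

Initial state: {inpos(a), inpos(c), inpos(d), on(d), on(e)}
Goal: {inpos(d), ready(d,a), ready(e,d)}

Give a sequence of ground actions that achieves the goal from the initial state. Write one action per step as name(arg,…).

flip(e,e); tag(d,e); tag(a,d)

1. flip(e,e)  →  {inpos(a), inpos(c), inpos(d), near(e), on(d)}
2. tag(d,e)  →  {inpos(a), inpos(c), inpos(d), near(d), near(e), on(d), ready(e,d)}
3. tag(a,d)  →  {inpos(a), inpos(c), inpos(d), near(a), near(d), near(e), on(d), ready(d,a), ready(e,d)}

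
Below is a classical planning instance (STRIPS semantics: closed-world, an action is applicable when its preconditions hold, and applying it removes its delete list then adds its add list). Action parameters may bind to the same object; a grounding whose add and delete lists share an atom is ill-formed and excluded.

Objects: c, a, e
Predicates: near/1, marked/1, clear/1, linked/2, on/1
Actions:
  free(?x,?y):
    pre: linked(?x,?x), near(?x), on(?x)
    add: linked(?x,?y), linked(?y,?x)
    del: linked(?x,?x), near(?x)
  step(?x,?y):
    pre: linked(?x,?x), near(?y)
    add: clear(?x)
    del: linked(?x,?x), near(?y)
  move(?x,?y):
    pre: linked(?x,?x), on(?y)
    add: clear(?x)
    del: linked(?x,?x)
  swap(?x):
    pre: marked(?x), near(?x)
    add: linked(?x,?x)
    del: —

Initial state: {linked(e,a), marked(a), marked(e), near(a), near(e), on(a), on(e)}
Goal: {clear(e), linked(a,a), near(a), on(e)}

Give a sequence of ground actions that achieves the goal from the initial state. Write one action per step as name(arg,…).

swap(a); swap(e); step(e,e)

1. swap(a)  →  {linked(a,a), linked(e,a), marked(a), marked(e), near(a), near(e), on(a), on(e)}
2. swap(e)  →  {linked(a,a), linked(e,a), linked(e,e), marked(a), marked(e), near(a), near(e), on(a), on(e)}
3. step(e,e)  →  {clear(e), linked(a,a), linked(e,a), marked(a), marked(e), near(a), on(a), on(e)}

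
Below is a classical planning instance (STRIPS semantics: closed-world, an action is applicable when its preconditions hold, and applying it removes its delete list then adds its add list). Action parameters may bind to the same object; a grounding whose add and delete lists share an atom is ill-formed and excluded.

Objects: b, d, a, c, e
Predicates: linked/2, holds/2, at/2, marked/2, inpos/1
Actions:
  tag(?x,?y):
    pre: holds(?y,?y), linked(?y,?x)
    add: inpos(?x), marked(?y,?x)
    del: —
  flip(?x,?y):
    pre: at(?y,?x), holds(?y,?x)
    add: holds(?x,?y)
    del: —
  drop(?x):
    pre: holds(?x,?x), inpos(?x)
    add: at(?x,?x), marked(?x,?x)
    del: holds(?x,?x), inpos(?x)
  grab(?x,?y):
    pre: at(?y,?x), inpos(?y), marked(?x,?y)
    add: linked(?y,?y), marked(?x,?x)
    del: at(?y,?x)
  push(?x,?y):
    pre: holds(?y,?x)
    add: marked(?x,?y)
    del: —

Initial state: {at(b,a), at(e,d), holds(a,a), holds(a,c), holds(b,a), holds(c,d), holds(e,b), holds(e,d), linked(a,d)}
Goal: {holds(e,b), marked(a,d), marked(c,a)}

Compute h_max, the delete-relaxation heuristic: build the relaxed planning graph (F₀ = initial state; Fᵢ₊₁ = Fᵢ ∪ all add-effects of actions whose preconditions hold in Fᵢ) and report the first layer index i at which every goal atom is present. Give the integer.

1

F0 = init (9 atoms)
F1 = F0 ∪ {holds(a,b), holds(d,e), inpos(d), marked(a,a), marked(a,b), marked(a,d), marked(b,e), marked(c,a), marked(d,c), marked(d,e)}  (19 atoms)
goal ⊆ F1  ⇒  h_max = 1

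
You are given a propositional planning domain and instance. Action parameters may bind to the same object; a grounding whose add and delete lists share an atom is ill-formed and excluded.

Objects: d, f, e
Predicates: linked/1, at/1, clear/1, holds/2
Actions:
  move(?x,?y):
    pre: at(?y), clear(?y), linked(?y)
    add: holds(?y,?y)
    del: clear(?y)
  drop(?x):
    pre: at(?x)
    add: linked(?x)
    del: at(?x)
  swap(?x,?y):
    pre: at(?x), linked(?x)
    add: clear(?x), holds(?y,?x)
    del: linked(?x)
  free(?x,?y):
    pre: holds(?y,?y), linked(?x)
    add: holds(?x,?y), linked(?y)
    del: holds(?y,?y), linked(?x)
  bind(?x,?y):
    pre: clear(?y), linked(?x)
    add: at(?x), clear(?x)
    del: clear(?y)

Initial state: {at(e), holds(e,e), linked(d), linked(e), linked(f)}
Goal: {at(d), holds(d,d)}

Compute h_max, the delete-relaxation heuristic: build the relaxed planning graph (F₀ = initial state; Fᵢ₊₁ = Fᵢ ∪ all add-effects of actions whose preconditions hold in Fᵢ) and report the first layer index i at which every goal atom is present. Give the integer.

3

F0 = init (5 atoms)
F1 = F0 ∪ {clear(e), holds(d,e), holds(f,e)}  (8 atoms)
F2 = F1 ∪ {at(d), at(f), clear(d), clear(f)}  (12 atoms)
F3 = F2 ∪ {holds(d,d), holds(d,f), holds(e,d), holds(e,f), holds(f,d), holds(f,f)}  (18 atoms)
goal ⊆ F3  ⇒  h_max = 3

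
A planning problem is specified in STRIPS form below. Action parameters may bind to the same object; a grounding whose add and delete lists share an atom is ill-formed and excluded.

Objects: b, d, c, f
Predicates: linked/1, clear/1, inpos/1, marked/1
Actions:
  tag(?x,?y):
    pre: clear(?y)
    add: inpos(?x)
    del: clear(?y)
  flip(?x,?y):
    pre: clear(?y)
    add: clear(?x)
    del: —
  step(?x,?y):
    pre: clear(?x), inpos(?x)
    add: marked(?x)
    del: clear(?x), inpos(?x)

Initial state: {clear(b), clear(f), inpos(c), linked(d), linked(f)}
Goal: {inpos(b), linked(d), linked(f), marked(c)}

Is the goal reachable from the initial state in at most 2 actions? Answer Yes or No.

1. tag(b,b)  →  {clear(f), inpos(b), inpos(c), linked(d), linked(f)}
2. flip(c,f)  →  {clear(c), clear(f), inpos(b), inpos(c), linked(d), linked(f)}
3. step(c,b)  →  {clear(f), inpos(b), linked(d), linked(f), marked(c)}
optimal plan length = 3; 3 > 2

No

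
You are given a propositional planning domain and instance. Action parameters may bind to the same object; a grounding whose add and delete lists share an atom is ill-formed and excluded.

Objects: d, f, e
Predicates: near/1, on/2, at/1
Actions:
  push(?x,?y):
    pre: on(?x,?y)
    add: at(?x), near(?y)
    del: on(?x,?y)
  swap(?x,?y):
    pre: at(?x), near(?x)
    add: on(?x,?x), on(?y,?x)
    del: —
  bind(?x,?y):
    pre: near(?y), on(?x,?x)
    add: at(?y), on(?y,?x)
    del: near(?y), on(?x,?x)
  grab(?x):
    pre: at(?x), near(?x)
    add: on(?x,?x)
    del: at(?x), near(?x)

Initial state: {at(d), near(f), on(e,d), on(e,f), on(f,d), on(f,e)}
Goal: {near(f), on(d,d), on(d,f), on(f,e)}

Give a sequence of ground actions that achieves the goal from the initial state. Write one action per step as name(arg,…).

push(f,d); swap(d,d); swap(f,d)

1. push(f,d)  →  {at(d), at(f), near(d), near(f), on(e,d), on(e,f), on(f,e)}
2. swap(d,d)  →  {at(d), at(f), near(d), near(f), on(d,d), on(e,d), on(e,f), on(f,e)}
3. swap(f,d)  →  {at(d), at(f), near(d), near(f), on(d,d), on(d,f), on(e,d), on(e,f), on(f,e), on(f,f)}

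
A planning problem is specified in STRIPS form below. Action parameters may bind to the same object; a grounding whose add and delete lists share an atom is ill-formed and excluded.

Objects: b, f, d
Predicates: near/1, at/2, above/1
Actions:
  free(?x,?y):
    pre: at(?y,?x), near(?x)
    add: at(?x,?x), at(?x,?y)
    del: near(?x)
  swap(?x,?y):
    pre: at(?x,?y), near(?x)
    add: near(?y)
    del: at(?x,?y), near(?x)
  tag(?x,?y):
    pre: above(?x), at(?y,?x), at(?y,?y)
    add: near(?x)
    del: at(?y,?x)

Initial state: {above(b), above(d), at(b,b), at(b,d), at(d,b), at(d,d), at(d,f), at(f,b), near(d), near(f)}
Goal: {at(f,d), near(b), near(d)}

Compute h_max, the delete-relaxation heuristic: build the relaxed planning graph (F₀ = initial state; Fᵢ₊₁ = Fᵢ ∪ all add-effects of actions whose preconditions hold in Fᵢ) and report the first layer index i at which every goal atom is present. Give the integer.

1

F0 = init (10 atoms)
F1 = F0 ∪ {at(f,d), at(f,f), near(b)}  (13 atoms)
goal ⊆ F1  ⇒  h_max = 1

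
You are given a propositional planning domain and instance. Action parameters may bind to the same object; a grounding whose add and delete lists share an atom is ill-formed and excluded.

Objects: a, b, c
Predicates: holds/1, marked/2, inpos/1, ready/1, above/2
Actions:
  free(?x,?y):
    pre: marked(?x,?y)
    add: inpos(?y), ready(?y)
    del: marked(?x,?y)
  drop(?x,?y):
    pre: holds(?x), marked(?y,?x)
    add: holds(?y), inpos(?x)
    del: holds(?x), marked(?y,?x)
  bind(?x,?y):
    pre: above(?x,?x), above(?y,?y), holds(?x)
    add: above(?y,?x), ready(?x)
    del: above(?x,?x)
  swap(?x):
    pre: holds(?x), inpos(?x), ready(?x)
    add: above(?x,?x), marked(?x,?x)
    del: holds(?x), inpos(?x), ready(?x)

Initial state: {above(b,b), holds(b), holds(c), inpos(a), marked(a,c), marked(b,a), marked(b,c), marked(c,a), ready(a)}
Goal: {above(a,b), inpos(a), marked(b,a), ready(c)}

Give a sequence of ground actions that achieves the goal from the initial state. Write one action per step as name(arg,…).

free(b,c); drop(c,a); swap(a); free(a,a); bind(b,a)

1. free(b,c)  →  {above(b,b), holds(b), holds(c), inpos(a), inpos(c), marked(a,c), marked(b,a), marked(c,a), ready(a), ready(c)}
2. drop(c,a)  →  {above(b,b), holds(a), holds(b), inpos(a), inpos(c), marked(b,a), marked(c,a), ready(a), ready(c)}
3. swap(a)  →  {above(a,a), above(b,b), holds(b), inpos(c), marked(a,a), marked(b,a), marked(c,a), ready(c)}
4. free(a,a)  →  {above(a,a), above(b,b), holds(b), inpos(a), inpos(c), marked(b,a), marked(c,a), ready(a), ready(c)}
5. bind(b,a)  →  {above(a,a), above(a,b), holds(b), inpos(a), inpos(c), marked(b,a), marked(c,a), ready(a), ready(b), ready(c)}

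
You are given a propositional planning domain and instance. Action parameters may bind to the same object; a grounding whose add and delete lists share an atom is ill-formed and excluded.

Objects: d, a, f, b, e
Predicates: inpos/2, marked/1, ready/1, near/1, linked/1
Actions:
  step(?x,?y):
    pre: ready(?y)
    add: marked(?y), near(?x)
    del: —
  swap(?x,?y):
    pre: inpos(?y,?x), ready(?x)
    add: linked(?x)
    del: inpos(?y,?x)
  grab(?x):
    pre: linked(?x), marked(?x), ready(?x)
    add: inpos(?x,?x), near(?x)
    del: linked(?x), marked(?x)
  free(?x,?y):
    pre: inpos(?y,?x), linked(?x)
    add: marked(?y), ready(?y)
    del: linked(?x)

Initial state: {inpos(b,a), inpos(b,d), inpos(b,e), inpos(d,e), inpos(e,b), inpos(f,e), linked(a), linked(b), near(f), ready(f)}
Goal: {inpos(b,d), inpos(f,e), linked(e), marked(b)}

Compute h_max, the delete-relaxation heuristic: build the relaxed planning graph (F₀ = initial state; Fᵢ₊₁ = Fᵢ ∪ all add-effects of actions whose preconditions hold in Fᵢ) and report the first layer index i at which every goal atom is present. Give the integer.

2

F0 = init (10 atoms)
F1 = F0 ∪ {marked(b), marked(e), marked(f), near(a), near(b), near(d), near(e), ready(b), ready(e)}  (19 atoms)
F2 = F1 ∪ {inpos(b,b), linked(e)}  (21 atoms)
goal ⊆ F2  ⇒  h_max = 2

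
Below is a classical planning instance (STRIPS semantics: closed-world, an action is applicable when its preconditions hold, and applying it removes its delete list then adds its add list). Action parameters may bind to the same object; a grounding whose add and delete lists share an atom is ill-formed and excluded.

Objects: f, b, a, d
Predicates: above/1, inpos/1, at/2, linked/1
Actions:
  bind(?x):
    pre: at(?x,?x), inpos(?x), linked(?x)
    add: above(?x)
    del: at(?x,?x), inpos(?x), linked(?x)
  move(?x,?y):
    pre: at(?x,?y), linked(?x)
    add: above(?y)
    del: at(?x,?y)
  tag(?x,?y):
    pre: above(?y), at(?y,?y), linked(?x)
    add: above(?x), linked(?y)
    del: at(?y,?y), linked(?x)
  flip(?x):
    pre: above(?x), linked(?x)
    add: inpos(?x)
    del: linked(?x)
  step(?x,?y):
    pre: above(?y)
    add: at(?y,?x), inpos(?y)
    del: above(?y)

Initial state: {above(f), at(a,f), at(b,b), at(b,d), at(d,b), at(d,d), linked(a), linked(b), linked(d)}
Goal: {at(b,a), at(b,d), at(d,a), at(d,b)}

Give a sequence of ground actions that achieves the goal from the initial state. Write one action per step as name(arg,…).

1. move(b,b)  →  {above(b), above(f), at(a,f), at(b,d), at(d,b), at(d,d), linked(a), linked(b), linked(d)}
2. move(d,d)  →  {above(b), above(d), above(f), at(a,f), at(b,d), at(d,b), linked(a), linked(b), linked(d)}
3. step(a,b)  →  {above(d), above(f), at(a,f), at(b,a), at(b,d), at(d,b), inpos(b), linked(a), linked(b), linked(d)}
4. step(a,d)  →  {above(f), at(a,f), at(b,a), at(b,d), at(d,a), at(d,b), inpos(b), inpos(d), linked(a), linked(b), linked(d)}

move(b,b); move(d,d); step(a,b); step(a,d)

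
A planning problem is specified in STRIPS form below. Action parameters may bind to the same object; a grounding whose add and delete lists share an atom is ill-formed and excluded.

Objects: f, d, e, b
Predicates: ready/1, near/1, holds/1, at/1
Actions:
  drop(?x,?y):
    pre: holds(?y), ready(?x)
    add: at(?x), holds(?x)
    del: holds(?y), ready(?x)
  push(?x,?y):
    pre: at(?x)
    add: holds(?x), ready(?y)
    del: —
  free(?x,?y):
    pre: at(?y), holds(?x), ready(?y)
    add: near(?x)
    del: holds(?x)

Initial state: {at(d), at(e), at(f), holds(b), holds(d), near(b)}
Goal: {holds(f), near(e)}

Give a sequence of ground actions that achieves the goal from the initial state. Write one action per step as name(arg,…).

1. push(f,f)  →  {at(d), at(e), at(f), holds(b), holds(d), holds(f), near(b), ready(f)}
2. push(e,f)  →  {at(d), at(e), at(f), holds(b), holds(d), holds(e), holds(f), near(b), ready(f)}
3. free(e,f)  →  {at(d), at(e), at(f), holds(b), holds(d), holds(f), near(b), near(e), ready(f)}

push(f,f); push(e,f); free(e,f)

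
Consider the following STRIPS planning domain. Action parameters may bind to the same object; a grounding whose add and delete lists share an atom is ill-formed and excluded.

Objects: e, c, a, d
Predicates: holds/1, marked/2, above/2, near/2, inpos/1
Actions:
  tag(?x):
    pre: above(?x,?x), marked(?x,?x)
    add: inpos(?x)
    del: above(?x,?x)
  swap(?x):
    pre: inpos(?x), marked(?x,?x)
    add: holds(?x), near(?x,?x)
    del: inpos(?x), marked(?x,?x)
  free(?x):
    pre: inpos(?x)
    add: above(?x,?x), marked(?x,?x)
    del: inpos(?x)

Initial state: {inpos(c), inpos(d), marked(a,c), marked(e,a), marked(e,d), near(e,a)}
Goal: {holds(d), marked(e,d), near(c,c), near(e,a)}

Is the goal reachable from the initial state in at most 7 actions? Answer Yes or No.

Yes

1. free(c)  →  {above(c,c), inpos(d), marked(a,c), marked(c,c), marked(e,a), marked(e,d), near(e,a)}
2. tag(c)  →  {inpos(c), inpos(d), marked(a,c), marked(c,c), marked(e,a), marked(e,d), near(e,a)}
3. swap(c)  →  {holds(c), inpos(d), marked(a,c), marked(e,a), marked(e,d), near(c,c), near(e,a)}
4. free(d)  →  {above(d,d), holds(c), marked(a,c), marked(d,d), marked(e,a), marked(e,d), near(c,c), near(e,a)}
5. tag(d)  →  {holds(c), inpos(d), marked(a,c), marked(d,d), marked(e,a), marked(e,d), near(c,c), near(e,a)}
6. swap(d)  →  {holds(c), holds(d), marked(a,c), marked(e,a), marked(e,d), near(c,c), near(d,d), near(e,a)}
optimal plan length = 6; 6 ≤ 7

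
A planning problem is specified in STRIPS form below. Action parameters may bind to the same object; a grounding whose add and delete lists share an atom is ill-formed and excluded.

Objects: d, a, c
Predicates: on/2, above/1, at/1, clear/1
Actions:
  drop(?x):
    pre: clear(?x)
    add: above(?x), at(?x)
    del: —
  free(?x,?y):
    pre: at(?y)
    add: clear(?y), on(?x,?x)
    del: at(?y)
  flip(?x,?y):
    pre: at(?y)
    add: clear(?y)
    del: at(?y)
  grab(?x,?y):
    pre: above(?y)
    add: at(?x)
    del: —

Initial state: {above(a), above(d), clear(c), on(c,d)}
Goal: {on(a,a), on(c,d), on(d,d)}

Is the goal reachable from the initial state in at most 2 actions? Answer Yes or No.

1. drop(c)  →  {above(a), above(c), above(d), at(c), clear(c), on(c,d)}
2. free(d,c)  →  {above(a), above(c), above(d), clear(c), on(c,d), on(d,d)}
3. drop(c)  →  {above(a), above(c), above(d), at(c), clear(c), on(c,d), on(d,d)}
4. free(a,c)  →  {above(a), above(c), above(d), clear(c), on(a,a), on(c,d), on(d,d)}
optimal plan length = 4; 4 > 2

No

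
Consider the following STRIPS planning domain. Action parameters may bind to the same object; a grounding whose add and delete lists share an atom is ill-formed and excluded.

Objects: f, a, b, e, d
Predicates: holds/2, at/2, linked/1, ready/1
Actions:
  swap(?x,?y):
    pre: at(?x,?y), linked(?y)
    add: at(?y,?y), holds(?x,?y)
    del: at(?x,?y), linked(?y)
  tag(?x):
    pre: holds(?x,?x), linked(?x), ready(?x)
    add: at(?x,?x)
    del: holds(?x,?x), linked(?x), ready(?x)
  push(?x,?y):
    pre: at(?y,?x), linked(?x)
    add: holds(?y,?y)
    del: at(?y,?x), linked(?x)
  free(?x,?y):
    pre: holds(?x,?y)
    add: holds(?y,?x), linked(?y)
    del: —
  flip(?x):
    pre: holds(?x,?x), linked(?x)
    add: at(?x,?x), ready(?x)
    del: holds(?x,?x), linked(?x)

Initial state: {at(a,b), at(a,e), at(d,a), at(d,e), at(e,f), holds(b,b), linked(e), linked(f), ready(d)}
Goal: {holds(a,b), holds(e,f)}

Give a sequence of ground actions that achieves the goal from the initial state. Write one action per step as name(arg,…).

swap(e,f); free(b,b); swap(a,b)

1. swap(e,f)  →  {at(a,b), at(a,e), at(d,a), at(d,e), at(f,f), holds(b,b), holds(e,f), linked(e), ready(d)}
2. free(b,b)  →  {at(a,b), at(a,e), at(d,a), at(d,e), at(f,f), holds(b,b), holds(e,f), linked(b), linked(e), ready(d)}
3. swap(a,b)  →  {at(a,e), at(b,b), at(d,a), at(d,e), at(f,f), holds(a,b), holds(b,b), holds(e,f), linked(e), ready(d)}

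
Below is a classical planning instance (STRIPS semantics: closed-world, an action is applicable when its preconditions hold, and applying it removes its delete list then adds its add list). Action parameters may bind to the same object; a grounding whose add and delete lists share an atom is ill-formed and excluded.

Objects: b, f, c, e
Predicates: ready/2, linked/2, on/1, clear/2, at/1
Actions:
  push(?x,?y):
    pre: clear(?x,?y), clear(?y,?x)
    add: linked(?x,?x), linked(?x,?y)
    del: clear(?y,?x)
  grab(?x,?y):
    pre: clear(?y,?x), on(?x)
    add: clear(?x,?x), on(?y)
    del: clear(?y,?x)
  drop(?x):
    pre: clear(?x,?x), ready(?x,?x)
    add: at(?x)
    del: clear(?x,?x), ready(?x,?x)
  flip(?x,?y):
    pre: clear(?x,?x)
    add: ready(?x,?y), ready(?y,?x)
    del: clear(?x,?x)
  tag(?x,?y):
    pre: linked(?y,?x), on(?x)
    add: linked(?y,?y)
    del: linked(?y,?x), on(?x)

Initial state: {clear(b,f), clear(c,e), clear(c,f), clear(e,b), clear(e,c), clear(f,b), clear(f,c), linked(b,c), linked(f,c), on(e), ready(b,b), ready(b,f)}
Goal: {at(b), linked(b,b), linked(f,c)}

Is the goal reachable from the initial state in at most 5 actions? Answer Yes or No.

1. push(b,f)  →  {clear(b,f), clear(c,e), clear(c,f), clear(e,b), clear(e,c), clear(f,c), linked(b,b), linked(b,c), linked(b,f), linked(f,c), on(e), ready(b,b), ready(b,f)}
2. grab(e,c)  →  {clear(b,f), clear(c,f), clear(e,b), clear(e,c), clear(e,e), clear(f,c), linked(b,b), linked(b,c), linked(b,f), linked(f,c), on(c), on(e), ready(b,b), ready(b,f)}
3. grab(c,f)  →  {clear(b,f), clear(c,c), clear(c,f), clear(e,b), clear(e,c), clear(e,e), linked(b,b), linked(b,c), linked(b,f), linked(f,c), on(c), on(e), on(f), ready(b,b), ready(b,f)}
4. grab(f,b)  →  {clear(c,c), clear(c,f), clear(e,b), clear(e,c), clear(e,e), clear(f,f), linked(b,b), linked(b,c), linked(b,f), linked(f,c), on(b), on(c), on(e), on(f), ready(b,b), ready(b,f)}
5. grab(b,e)  →  {clear(b,b), clear(c,c), clear(c,f), clear(e,c), clear(e,e), clear(f,f), linked(b,b), linked(b,c), linked(b,f), linked(f,c), on(b), on(c), on(e), on(f), ready(b,b), ready(b,f)}
6. drop(b)  →  {at(b), clear(c,c), clear(c,f), clear(e,c), clear(e,e), clear(f,f), linked(b,b), linked(b,c), linked(b,f), linked(f,c), on(b), on(c), on(e), on(f), ready(b,f)}
optimal plan length = 6; 6 > 5

No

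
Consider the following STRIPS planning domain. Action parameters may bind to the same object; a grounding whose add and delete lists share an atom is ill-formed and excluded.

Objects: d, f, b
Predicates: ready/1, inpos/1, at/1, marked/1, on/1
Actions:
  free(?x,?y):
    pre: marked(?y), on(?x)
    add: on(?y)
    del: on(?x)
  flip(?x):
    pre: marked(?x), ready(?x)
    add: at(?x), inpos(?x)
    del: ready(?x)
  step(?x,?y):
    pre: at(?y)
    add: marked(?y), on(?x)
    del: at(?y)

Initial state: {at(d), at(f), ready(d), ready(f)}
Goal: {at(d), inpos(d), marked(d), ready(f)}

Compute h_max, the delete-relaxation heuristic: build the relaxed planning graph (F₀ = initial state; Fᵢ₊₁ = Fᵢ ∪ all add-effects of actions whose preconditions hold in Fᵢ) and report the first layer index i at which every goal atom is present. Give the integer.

F0 = init (4 atoms)
F1 = F0 ∪ {marked(d), marked(f), on(b), on(d), on(f)}  (9 atoms)
F2 = F1 ∪ {inpos(d), inpos(f)}  (11 atoms)
goal ⊆ F2  ⇒  h_max = 2

2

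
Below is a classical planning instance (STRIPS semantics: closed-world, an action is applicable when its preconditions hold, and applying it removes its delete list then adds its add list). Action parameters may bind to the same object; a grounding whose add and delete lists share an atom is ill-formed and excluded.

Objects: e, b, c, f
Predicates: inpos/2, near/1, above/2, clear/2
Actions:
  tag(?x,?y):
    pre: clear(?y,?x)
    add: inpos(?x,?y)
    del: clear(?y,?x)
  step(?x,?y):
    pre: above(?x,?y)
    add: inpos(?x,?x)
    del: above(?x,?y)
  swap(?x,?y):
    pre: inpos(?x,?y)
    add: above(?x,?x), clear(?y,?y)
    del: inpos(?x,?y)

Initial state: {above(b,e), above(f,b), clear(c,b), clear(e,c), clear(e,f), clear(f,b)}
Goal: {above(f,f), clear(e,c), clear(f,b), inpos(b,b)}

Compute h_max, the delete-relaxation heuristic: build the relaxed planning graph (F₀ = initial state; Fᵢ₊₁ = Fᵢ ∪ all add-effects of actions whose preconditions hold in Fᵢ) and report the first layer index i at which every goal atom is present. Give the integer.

F0 = init (6 atoms)
F1 = F0 ∪ {inpos(b,b), inpos(b,c), inpos(b,f), inpos(c,e), inpos(f,e), inpos(f,f)}  (12 atoms)
F2 = F1 ∪ {above(b,b), above(c,c), above(f,f), clear(b,b), clear(c,c), clear(e,e), clear(f,f)}  (19 atoms)
goal ⊆ F2  ⇒  h_max = 2

2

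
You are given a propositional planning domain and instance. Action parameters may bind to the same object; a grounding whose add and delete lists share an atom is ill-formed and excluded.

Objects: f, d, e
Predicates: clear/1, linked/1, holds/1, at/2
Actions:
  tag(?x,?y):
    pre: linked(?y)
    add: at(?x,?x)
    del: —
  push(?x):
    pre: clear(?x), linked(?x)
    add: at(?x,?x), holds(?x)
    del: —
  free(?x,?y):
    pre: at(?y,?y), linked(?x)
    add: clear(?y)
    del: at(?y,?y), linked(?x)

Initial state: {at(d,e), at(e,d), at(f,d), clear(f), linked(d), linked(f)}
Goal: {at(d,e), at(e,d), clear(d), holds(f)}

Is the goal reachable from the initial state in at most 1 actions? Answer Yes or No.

1. tag(d,f)  →  {at(d,d), at(d,e), at(e,d), at(f,d), clear(f), linked(d), linked(f)}
2. push(f)  →  {at(d,d), at(d,e), at(e,d), at(f,d), at(f,f), clear(f), holds(f), linked(d), linked(f)}
3. free(f,d)  →  {at(d,e), at(e,d), at(f,d), at(f,f), clear(d), clear(f), holds(f), linked(d)}
optimal plan length = 3; 3 > 1

No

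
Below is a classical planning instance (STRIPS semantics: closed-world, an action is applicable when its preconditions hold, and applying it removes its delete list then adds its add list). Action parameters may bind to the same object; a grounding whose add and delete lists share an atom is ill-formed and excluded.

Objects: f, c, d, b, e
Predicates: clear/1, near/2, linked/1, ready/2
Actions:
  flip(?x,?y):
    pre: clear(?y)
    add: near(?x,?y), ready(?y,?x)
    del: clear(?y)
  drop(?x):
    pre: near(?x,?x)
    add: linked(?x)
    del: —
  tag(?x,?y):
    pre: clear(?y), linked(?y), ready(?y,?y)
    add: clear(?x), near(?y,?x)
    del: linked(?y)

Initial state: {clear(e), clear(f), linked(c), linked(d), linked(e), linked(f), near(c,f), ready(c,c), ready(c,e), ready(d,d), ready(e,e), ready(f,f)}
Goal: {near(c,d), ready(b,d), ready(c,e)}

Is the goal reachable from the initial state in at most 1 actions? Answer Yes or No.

No

1. tag(c,f)  →  {clear(c), clear(e), clear(f), linked(c), linked(d), linked(e), near(c,f), near(f,c), ready(c,c), ready(c,e), ready(d,d), ready(e,e), ready(f,f)}
2. tag(d,c)  →  {clear(c), clear(d), clear(e), clear(f), linked(d), linked(e), near(c,d), near(c,f), near(f,c), ready(c,c), ready(c,e), ready(d,d), ready(e,e), ready(f,f)}
3. tag(b,d)  →  {clear(b), clear(c), clear(d), clear(e), clear(f), linked(e), near(c,d), near(c,f), near(d,b), near(f,c), ready(c,c), ready(c,e), ready(d,d), ready(e,e), ready(f,f)}
4. flip(d,b)  →  {clear(c), clear(d), clear(e), clear(f), linked(e), near(c,d), near(c,f), near(d,b), near(f,c), ready(b,d), ready(c,c), ready(c,e), ready(d,d), ready(e,e), ready(f,f)}
optimal plan length = 4; 4 > 1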